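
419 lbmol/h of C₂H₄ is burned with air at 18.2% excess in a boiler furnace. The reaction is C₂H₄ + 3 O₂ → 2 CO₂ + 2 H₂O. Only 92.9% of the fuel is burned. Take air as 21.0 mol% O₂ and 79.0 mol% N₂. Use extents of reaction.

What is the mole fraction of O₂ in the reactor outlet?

Stoichiometric O₂ = 3 × 419 = 1257 lbmol/h; O₂ fed = 1257 × 1.182 = 1486 lbmol/h.
N₂ fed = 1486 × 79/21 = 5589 lbmol/h.
Fuel reacted = 0.929 × 419 → ξ = 389.3 lbmol/h.
Outlet (n = n₀ + ν ξ):
  C₂H₄: 419 − 1(389.3) = 29.75
  O₂: 1486 − 3(389.3) = 318
  N₂: 5589 (inert)
  CO₂: 0 + 2(389.3) = 778.5
  H₂O: 0 + 2(389.3) = 778.5
Total out = 7494 lbmol/h; y_O₂ = 318 / 7494 = 0.04244.

0.0424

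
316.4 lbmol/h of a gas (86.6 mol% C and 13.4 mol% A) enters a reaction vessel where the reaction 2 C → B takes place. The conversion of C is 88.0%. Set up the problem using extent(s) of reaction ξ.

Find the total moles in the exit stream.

C reacted = 0.88 × 274 = 241.1 lbmol/h; ν_C = −2, so ξ = 241.1/2 = 120.6 lbmol/h.
Outlet amounts (n = n₀ + ν ξ):
  C: 274 − 2(120.6) = 32.88
  B: 0 + 1(120.6) = 120.6
  A: 42.4 (inert)
Total out = 32.88 + 120.6 + 42.4 = 195.8 lbmol/h.

196 lbmol/h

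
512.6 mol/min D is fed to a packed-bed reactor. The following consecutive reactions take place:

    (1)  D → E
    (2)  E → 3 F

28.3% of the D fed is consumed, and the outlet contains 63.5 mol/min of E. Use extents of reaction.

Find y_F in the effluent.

Conversion of D: D consumed = 1ξ₁ = 0.283 × 512.6 → ξ₁ = 145.1 mol/min.
E balance: n_E = 0 + 1ξ₁ − 1ξ₂ = 63.5 → ξ₂ = (1·145.1 − 63.5)/1 = 81.57 mol/min.
Outlet amounts (n = n₀ + Σ ν·ξ):
  D: 512.6 − 1(145.1) = 367.5
  E: 0 + 1(145.1) − 1(81.57) = 63.5
  F: 0 + 3(81.57) = 244.7
Total out = 675.7 mol/min; y_F = 244.7 / 675.7 = 0.3621.

0.362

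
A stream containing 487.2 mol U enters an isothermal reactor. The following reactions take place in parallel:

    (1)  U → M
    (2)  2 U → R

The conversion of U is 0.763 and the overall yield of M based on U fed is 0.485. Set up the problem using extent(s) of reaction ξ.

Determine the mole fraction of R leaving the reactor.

Yield of M: 1ξ₁ / 487.2 = 0.485 → ξ₁ = 236.3 mol.
Conversion of U: 1ξ₁ + 2ξ₂ = 0.763 × 487.2 = 371.7 → ξ₂ = 67.72 mol.
Outlet amounts (n = n₀ + Σ ν·ξ):
  U: 487.2 − 1(236.3) − 2(67.72) = 115.5
  M: 0 + 1(236.3) = 236.3
  R: 0 + 1(67.72) = 67.72
Total out = 419.5 mol; y_R = 67.72 / 419.5 = 0.1614.

0.161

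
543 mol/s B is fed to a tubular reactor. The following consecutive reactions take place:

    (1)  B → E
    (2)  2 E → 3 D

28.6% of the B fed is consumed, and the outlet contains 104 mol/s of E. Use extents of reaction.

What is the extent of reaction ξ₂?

ξ₂ = 25.6 mol/s

Conversion of B: B consumed = 1ξ₁ = 0.286 × 543 → ξ₁ = 155.3 mol/s.
E balance: n_E = 0 + 1ξ₁ − 2ξ₂ = 104 → ξ₂ = (1·155.3 − 104)/2 = 25.65 mol/s.
Outlet amounts (n = n₀ + Σ ν·ξ):
  B: 543 − 1(155.3) = 387.7
  E: 0 + 1(155.3) − 2(25.65) = 104
  D: 0 + 3(25.65) = 76.95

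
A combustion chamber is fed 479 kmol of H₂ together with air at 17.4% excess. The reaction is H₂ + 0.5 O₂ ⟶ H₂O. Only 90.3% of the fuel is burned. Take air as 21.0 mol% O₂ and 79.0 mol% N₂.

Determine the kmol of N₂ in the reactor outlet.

1060 kmol

Stoichiometric O₂ = 0.5 × 479 = 239.5 kmol; O₂ fed = 239.5 × 1.174 = 281.2 kmol.
N₂ fed = 281.2 × 79/21 = 1058 kmol.
Fuel reacted = 0.903 × 479 → ξ = 432.5 kmol.
Outlet (n = n₀ + ν ξ):
  H₂: 479 − 1(432.5) = 46.46
  O₂: 281.2 − 0.5(432.5) = 64.9
  N₂: 1058 (inert)
  H₂O: 0 + 1(432.5) = 432.5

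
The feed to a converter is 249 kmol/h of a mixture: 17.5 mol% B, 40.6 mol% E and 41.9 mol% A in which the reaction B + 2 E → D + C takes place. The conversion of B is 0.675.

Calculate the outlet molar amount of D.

29.4 kmol/h

B reacted = 0.675 × 43.58 = 29.41 kmol/h; ν_B = −1, so ξ = 29.41/1 = 29.41 kmol/h.
Outlet amounts (n = n₀ + ν ξ):
  B: 43.58 − 1(29.41) = 14.16
  E: 101.1 − 2(29.41) = 42.27
  D: 0 + 1(29.41) = 29.41
  C: 0 + 1(29.41) = 29.41
  A: 104.3 (inert)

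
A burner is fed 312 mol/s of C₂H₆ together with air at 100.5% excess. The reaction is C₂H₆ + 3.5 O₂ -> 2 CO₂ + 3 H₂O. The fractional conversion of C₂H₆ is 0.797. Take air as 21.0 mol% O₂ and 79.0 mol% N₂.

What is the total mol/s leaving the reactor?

Stoichiometric O₂ = 3.5 × 312 = 1092 mol/s; O₂ fed = 1092 × 2.005 = 2189 mol/s.
N₂ fed = 2189 × 79/21 = 8237 mol/s.
Fuel reacted = 0.797 × 312 → ξ = 248.7 mol/s.
Outlet (n = n₀ + ν ξ):
  C₂H₆: 312 − 1(248.7) = 63.34
  O₂: 2189 − 3.5(248.7) = 1319
  N₂: 8237 (inert)
  CO₂: 0 + 2(248.7) = 497.3
  H₂O: 0 + 3(248.7) = 746
Total out = 63.34 + 1319 + 8237 + 497.3 + 746 = 10860 mol/s.

10900 mol/s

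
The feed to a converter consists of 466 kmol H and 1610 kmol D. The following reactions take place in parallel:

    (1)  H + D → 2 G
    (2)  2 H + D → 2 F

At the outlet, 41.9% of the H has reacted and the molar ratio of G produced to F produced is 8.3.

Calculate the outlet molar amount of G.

315 kmol

Conversion of H: H consumed = 0.419 × 466 = 195.3 kmol = 1ξ₁ + 2ξ₂.
Selectivity: 2ξ₁ / (2ξ₂) = 8.3 → ξ₁ = 8.3 ξ₂.
Substitute: (1·8.3 + 2) ξ₂ = 195.3 → ξ₂ = 18.96 kmol, ξ₁ = 157.3 kmol.
Outlet amounts (n = n₀ + Σ ν·ξ):
  H: 466 − 1(157.3) − 2(18.96) = 270.7
  D: 1610 − 1(157.3) − 1(18.96) = 1434
  G: 0 + 2(157.3) = 314.7
  F: 0 + 2(18.96) = 37.91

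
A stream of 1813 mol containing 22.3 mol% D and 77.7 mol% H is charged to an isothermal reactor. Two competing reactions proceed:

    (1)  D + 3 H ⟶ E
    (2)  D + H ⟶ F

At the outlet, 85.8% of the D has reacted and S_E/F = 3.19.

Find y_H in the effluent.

Conversion of D: D consumed = 0.858 × 404.3 = 346.9 mol = 1ξ₁ + 1ξ₂.
Selectivity: 1ξ₁ / (1ξ₂) = 3.19 → ξ₁ = 3.19 ξ₂.
Substitute: (1·3.19 + 1) ξ₂ = 346.9 → ξ₂ = 82.79 mol, ξ₁ = 264.1 mol.
Outlet amounts (n = n₀ + Σ ν·ξ):
  D: 404.3 − 1(264.1) − 1(82.79) = 57.41
  H: 1409 − 3(264.1) − 1(82.79) = 533.6
  E: 0 + 1(264.1) = 264.1
  F: 0 + 1(82.79) = 82.79
Total out = 937.9 mol; y_H = 533.6 / 937.9 = 0.5689.

0.569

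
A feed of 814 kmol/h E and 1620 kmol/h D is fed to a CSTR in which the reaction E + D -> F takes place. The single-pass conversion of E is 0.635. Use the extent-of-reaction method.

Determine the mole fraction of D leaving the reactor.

0.575

E reacted = 0.635 × 814 = 516.9 kmol/h; ν_E = −1, so ξ = 516.9/1 = 516.9 kmol/h.
Outlet amounts (n = n₀ + ν ξ):
  E: 814 − 1(516.9) = 297.1
  D: 1620 − 1(516.9) = 1103
  F: 0 + 1(516.9) = 516.9
Total out = 1917 kmol/h; y_D = 1103 / 1917 = 0.5754.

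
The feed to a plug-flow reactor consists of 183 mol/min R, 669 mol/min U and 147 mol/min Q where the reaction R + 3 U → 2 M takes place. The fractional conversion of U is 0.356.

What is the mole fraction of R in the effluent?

U reacted = 0.356 × 669 = 238.2 mol/min; ν_U = −3, so ξ = 238.2/3 = 79.39 mol/min.
Outlet amounts (n = n₀ + ν ξ):
  R: 183 − 1(79.39) = 103.6
  U: 669 − 3(79.39) = 430.8
  M: 0 + 2(79.39) = 158.8
  Q: 147 (inert)
Total out = 840.2 mol/min; y_R = 103.6 / 840.2 = 0.1233.

0.123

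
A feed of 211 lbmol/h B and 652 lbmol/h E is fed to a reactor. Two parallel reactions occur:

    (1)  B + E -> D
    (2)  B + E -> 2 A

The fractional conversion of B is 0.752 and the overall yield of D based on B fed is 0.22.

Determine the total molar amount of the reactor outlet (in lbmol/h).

817 lbmol/h

Yield of D: 1ξ₁ / 211 = 0.22 → ξ₁ = 46.42 lbmol/h.
Conversion of B: 1ξ₁ + 1ξ₂ = 0.752 × 211 = 158.7 → ξ₂ = 112.3 lbmol/h.
Outlet amounts (n = n₀ + Σ ν·ξ):
  B: 211 − 1(46.42) − 1(112.3) = 52.33
  E: 652 − 1(46.42) − 1(112.3) = 493.3
  D: 0 + 1(46.42) = 46.42
  A: 0 + 2(112.3) = 224.5
Total out = 52.33 + 493.3 + 46.42 + 224.5 = 816.6 lbmol/h.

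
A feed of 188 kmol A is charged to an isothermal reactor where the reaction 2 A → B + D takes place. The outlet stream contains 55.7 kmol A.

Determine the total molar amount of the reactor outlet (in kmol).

188 kmol

For A: n = n₀ − 2ξ → 55.7 = 188 − 2ξ, giving ξ = 66.15 kmol.
Outlet amounts (n = n₀ + ν ξ):
  A: 188 − 2(66.15) = 55.7
  B: 0 + 1(66.15) = 66.15
  D: 0 + 1(66.15) = 66.15
Total out = 55.7 + 66.15 + 66.15 = 188 kmol.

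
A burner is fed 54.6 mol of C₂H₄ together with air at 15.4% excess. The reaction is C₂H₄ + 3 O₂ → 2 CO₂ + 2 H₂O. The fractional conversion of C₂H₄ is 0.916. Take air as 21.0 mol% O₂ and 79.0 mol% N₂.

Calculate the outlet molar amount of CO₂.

100 mol

Stoichiometric O₂ = 3 × 54.6 = 163.8 mol; O₂ fed = 163.8 × 1.154 = 189 mol.
N₂ fed = 189 × 79/21 = 711.1 mol.
Fuel reacted = 0.916 × 54.6 → ξ = 50.01 mol.
Outlet (n = n₀ + ν ξ):
  C₂H₄: 54.6 − 1(50.01) = 4.586
  O₂: 189 − 3(50.01) = 38.98
  N₂: 711.1 (inert)
  CO₂: 0 + 2(50.01) = 100
  H₂O: 0 + 2(50.01) = 100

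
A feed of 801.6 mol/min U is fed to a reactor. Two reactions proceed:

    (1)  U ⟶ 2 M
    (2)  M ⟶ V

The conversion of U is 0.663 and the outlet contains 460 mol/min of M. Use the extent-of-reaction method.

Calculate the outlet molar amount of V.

Conversion of U: U consumed = 1ξ₁ = 0.663 × 801.6 → ξ₁ = 531.5 mol/min.
M balance: n_M = 0 + 2ξ₁ − 1ξ₂ = 460 → ξ₂ = (2·531.5 − 460)/1 = 602.9 mol/min.
Outlet amounts (n = n₀ + Σ ν·ξ):
  U: 801.6 − 1(531.5) = 270.1
  M: 0 + 2(531.5) − 1(602.9) = 460
  V: 0 + 1(602.9) = 602.9

603 mol/min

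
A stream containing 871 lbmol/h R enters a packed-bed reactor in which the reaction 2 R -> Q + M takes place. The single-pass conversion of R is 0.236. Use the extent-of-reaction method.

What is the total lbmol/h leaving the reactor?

R reacted = 0.236 × 871 = 205.6 lbmol/h; ν_R = −2, so ξ = 205.6/2 = 102.8 lbmol/h.
Outlet amounts (n = n₀ + ν ξ):
  R: 871 − 2(102.8) = 665.4
  Q: 0 + 1(102.8) = 102.8
  M: 0 + 1(102.8) = 102.8
Total out = 665.4 + 102.8 + 102.8 = 871 lbmol/h.

871 lbmol/h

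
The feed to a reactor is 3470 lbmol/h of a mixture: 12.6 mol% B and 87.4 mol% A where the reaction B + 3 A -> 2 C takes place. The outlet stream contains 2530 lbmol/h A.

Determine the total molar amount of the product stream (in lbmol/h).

For A: n = n₀ − 3ξ → 2530 = 3033 − 3ξ, giving ξ = 167.6 lbmol/h.
Outlet amounts (n = n₀ + ν ξ):
  B: 437.2 − 1(167.6) = 269.6
  A: 3033 − 3(167.6) = 2530
  C: 0 + 2(167.6) = 335.2
Total out = 269.6 + 2530 + 335.2 = 3135 lbmol/h.

3130 lbmol/h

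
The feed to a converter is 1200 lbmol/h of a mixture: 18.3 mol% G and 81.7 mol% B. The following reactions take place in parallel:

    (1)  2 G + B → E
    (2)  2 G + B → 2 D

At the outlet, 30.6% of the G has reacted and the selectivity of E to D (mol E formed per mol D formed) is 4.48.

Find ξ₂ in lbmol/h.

ξ₂ = 3.37 lbmol/h

Conversion of G: G consumed = 0.306 × 219.6 = 67.2 lbmol/h = 2ξ₁ + 2ξ₂.
Selectivity: 1ξ₁ / (2ξ₂) = 4.48 → ξ₁ = 8.96 ξ₂.
Substitute: (2·8.96 + 2) ξ₂ = 67.2 → ξ₂ = 3.373 lbmol/h, ξ₁ = 30.23 lbmol/h.
Outlet amounts (n = n₀ + Σ ν·ξ):
  G: 219.6 − 2(30.23) − 2(3.373) = 152.4
  B: 980.4 − 1(30.23) − 1(3.373) = 946.8
  E: 0 + 1(30.23) = 30.23
  D: 0 + 2(3.373) = 6.747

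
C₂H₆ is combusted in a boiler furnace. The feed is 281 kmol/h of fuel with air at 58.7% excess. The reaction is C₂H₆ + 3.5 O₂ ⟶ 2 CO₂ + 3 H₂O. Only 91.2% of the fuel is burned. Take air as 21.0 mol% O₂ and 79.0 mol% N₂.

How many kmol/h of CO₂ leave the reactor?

Stoichiometric O₂ = 3.5 × 281 = 983.5 kmol/h; O₂ fed = 983.5 × 1.587 = 1561 kmol/h.
N₂ fed = 1561 × 79/21 = 5872 kmol/h.
Fuel reacted = 0.912 × 281 → ξ = 256.3 kmol/h.
Outlet (n = n₀ + ν ξ):
  C₂H₆: 281 − 1(256.3) = 24.73
  O₂: 1561 − 3.5(256.3) = 663.9
  N₂: 5872 (inert)
  CO₂: 0 + 2(256.3) = 512.5
  H₂O: 0 + 3(256.3) = 768.8

513 kmol/h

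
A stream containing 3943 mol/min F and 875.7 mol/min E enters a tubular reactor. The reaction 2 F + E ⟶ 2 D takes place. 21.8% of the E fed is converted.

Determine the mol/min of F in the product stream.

E reacted = 0.218 × 875.7 = 190.9 mol/min; ν_E = −1, so ξ = 190.9/1 = 190.9 mol/min.
Outlet amounts (n = n₀ + ν ξ):
  F: 3943 − 2(190.9) = 3561
  E: 875.7 − 1(190.9) = 684.8
  D: 0 + 2(190.9) = 381.8

3560 mol/min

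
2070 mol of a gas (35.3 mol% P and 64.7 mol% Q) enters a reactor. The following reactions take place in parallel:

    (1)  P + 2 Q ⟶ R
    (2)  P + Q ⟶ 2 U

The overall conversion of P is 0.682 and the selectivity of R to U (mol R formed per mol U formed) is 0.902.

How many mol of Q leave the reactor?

Conversion of P: P consumed = 0.682 × 730.7 = 498.3 mol = 1ξ₁ + 1ξ₂.
Selectivity: 1ξ₁ / (2ξ₂) = 0.902 → ξ₁ = 1.804 ξ₂.
Substitute: (1·1.804 + 1) ξ₂ = 498.3 → ξ₂ = 177.7 mol, ξ₁ = 320.6 mol.
Outlet amounts (n = n₀ + Σ ν·ξ):
  P: 730.7 − 1(320.6) − 1(177.7) = 232.4
  Q: 1339 − 2(320.6) − 1(177.7) = 520.3
  R: 0 + 1(320.6) = 320.6
  U: 0 + 2(177.7) = 355.5

520 mol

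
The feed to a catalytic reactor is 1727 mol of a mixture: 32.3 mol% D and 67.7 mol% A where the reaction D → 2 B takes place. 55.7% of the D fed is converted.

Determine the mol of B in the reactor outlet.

D reacted = 0.557 × 557.8 = 310.7 mol; ν_D = −1, so ξ = 310.7/1 = 310.7 mol.
Outlet amounts (n = n₀ + ν ξ):
  D: 557.8 − 1(310.7) = 247.1
  B: 0 + 2(310.7) = 621.4
  A: 1169 (inert)

621 mol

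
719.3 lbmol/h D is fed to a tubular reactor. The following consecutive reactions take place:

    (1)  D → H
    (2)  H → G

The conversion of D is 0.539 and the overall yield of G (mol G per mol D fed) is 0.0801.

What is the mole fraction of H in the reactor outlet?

0.459

Conversion of D: D consumed = 1ξ₁ = 0.539 × 719.3 → ξ₁ = 387.7 lbmol/h.
Yield of G: 1ξ₂ / 719.3 = 0.0801 → ξ₂ = 57.62 lbmol/h.
Outlet amounts (n = n₀ + Σ ν·ξ):
  D: 719.3 − 1(387.7) = 331.6
  H: 0 + 1(387.7) − 1(57.62) = 330.1
  G: 0 + 1(57.62) = 57.62
Total out = 719.3 lbmol/h; y_H = 330.1 / 719.3 = 0.4589.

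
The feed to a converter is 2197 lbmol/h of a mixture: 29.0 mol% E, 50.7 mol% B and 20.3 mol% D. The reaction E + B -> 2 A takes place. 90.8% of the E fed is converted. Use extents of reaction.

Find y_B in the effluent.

0.244

E reacted = 0.908 × 637.1 = 578.5 lbmol/h; ν_E = −1, so ξ = 578.5/1 = 578.5 lbmol/h.
Outlet amounts (n = n₀ + ν ξ):
  E: 637.1 − 1(578.5) = 58.62
  B: 1114 − 1(578.5) = 535.4
  A: 0 + 2(578.5) = 1157
  D: 446 (inert)
Total out = 2197 lbmol/h; y_B = 535.4 / 2197 = 0.2437.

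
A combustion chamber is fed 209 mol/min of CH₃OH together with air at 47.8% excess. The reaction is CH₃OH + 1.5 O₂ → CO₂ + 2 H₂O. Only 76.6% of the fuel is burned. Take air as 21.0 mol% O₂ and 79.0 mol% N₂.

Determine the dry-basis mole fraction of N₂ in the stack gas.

Stoichiometric O₂ = 1.5 × 209 = 313.5 mol/min; O₂ fed = 313.5 × 1.478 = 463.4 mol/min.
N₂ fed = 463.4 × 79/21 = 1743 mol/min.
Fuel reacted = 0.766 × 209 → ξ = 160.1 mol/min.
Outlet (n = n₀ + ν ξ):
  CH₃OH: 209 − 1(160.1) = 48.91
  O₂: 463.4 − 1.5(160.1) = 223.2
  N₂: 1743 (inert)
  CO₂: 0 + 1(160.1) = 160.1
  H₂O: 0 + 2(160.1) = 320.2
Dry total = 2175 mol/min; y_N₂ (dry) = 1743 / 2175 = 0.8013.

0.801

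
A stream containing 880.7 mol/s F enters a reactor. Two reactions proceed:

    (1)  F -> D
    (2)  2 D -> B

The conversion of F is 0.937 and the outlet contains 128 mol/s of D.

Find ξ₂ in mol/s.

Conversion of F: F consumed = 1ξ₁ = 0.937 × 880.7 → ξ₁ = 825.2 mol/s.
D balance: n_D = 0 + 1ξ₁ − 2ξ₂ = 128 → ξ₂ = (1·825.2 − 128)/2 = 348.6 mol/s.
Outlet amounts (n = n₀ + Σ ν·ξ):
  F: 880.7 − 1(825.2) = 55.48
  D: 0 + 1(825.2) − 2(348.6) = 128
  B: 0 + 1(348.6) = 348.6

ξ₂ = 349 mol/s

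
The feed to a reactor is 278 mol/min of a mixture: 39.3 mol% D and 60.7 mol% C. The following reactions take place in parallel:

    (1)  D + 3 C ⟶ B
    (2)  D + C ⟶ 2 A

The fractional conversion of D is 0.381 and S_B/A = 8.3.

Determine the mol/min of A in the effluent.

4.73 mol/min

Conversion of D: D consumed = 0.381 × 109.3 = 41.63 mol/min = 1ξ₁ + 1ξ₂.
Selectivity: 1ξ₁ / (2ξ₂) = 8.3 → ξ₁ = 16.6 ξ₂.
Substitute: (1·16.6 + 1) ξ₂ = 41.63 → ξ₂ = 2.365 mol/min, ξ₁ = 39.26 mol/min.
Outlet amounts (n = n₀ + Σ ν·ξ):
  D: 109.3 − 1(39.26) − 1(2.365) = 67.63
  C: 168.7 − 3(39.26) − 1(2.365) = 48.6
  B: 0 + 1(39.26) = 39.26
  A: 0 + 2(2.365) = 4.73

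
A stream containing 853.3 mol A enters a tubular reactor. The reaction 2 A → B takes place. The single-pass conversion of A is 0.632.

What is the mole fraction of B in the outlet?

A reacted = 0.632 × 853.3 = 539.3 mol; ν_A = −2, so ξ = 539.3/2 = 269.6 mol.
Outlet amounts (n = n₀ + ν ξ):
  A: 853.3 − 2(269.6) = 314
  B: 0 + 1(269.6) = 269.6
Total out = 583.7 mol; y_B = 269.6 / 583.7 = 0.462.

0.462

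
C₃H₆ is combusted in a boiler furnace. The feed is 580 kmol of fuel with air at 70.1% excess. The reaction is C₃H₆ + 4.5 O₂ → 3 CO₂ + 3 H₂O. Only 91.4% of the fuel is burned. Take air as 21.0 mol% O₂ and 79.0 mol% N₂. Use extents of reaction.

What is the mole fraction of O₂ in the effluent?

0.0934

Stoichiometric O₂ = 4.5 × 580 = 2610 kmol; O₂ fed = 2610 × 1.701 = 4440 kmol.
N₂ fed = 4440 × 79/21 = 16700 kmol.
Fuel reacted = 0.914 × 580 → ξ = 530.1 kmol.
Outlet (n = n₀ + ν ξ):
  C₃H₆: 580 − 1(530.1) = 49.88
  O₂: 4440 − 4.5(530.1) = 2054
  N₂: 16700 (inert)
  CO₂: 0 + 3(530.1) = 1590
  H₂O: 0 + 3(530.1) = 1590
Total out = 21990 kmol; y_O₂ = 2054 / 21990 = 0.09343.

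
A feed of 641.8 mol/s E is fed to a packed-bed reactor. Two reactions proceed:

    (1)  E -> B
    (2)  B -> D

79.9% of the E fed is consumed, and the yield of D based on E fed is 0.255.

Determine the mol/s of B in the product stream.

349 mol/s

Conversion of E: E consumed = 1ξ₁ = 0.799 × 641.8 → ξ₁ = 512.8 mol/s.
Yield of D: 1ξ₂ / 641.8 = 0.255 → ξ₂ = 163.7 mol/s.
Outlet amounts (n = n₀ + Σ ν·ξ):
  E: 641.8 − 1(512.8) = 129
  B: 0 + 1(512.8) − 1(163.7) = 349.1
  D: 0 + 1(163.7) = 163.7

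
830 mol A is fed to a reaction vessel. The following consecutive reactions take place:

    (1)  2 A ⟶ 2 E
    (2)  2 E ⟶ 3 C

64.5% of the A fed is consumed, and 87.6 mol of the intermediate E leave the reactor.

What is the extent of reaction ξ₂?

ξ₂ = 224 mol

Conversion of A: A consumed = 2ξ₁ = 0.645 × 830 → ξ₁ = 267.7 mol.
E balance: n_E = 0 + 2ξ₁ − 2ξ₂ = 87.6 → ξ₂ = (2·267.7 − 87.6)/2 = 223.9 mol.
Outlet amounts (n = n₀ + Σ ν·ξ):
  A: 830 − 2(267.7) = 294.6
  E: 0 + 2(267.7) − 2(223.9) = 87.6
  C: 0 + 3(223.9) = 671.6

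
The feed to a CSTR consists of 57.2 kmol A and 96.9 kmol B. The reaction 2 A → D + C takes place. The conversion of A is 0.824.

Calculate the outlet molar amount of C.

A reacted = 0.824 × 57.2 = 47.13 kmol; ν_A = −2, so ξ = 47.13/2 = 23.57 kmol.
Outlet amounts (n = n₀ + ν ξ):
  A: 57.2 − 2(23.57) = 10.07
  D: 0 + 1(23.57) = 23.57
  C: 0 + 1(23.57) = 23.57
  B: 96.9 (inert)

23.6 kmol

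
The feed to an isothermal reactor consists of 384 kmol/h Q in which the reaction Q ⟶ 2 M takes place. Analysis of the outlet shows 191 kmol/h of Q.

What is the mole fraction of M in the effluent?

For Q: n = n₀ − 1ξ → 191 = 384 − 1ξ, giving ξ = 193 kmol/h.
Outlet amounts (n = n₀ + ν ξ):
  Q: 384 − 1(193) = 191
  M: 0 + 2(193) = 386
Total out = 577 kmol/h; y_M = 386 / 577 = 0.669.

0.669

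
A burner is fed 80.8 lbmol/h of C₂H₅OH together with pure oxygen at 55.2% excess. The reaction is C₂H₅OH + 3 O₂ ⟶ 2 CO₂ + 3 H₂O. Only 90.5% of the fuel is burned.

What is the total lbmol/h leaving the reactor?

Stoichiometric O₂ = 3 × 80.8 = 242.4 lbmol/h; O₂ fed = 242.4 × 1.552 = 376.2 lbmol/h.
Fuel reacted = 0.905 × 80.8 → ξ = 73.12 lbmol/h.
Outlet (n = n₀ + ν ξ):
  C₂H₅OH: 80.8 − 1(73.12) = 7.676
  O₂: 376.2 − 3(73.12) = 156.8
  CO₂: 0 + 2(73.12) = 146.2
  H₂O: 0 + 3(73.12) = 219.4
Total out = 7.676 + 156.8 + 146.2 + 219.4 = 530.1 lbmol/h.

530 lbmol/h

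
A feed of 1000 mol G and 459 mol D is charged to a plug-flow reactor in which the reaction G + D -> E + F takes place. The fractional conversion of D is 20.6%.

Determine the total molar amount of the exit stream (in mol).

D reacted = 0.206 × 459 = 94.55 mol; ν_D = −1, so ξ = 94.55/1 = 94.55 mol.
Outlet amounts (n = n₀ + ν ξ):
  G: 1000 − 1(94.55) = 905.4
  D: 459 − 1(94.55) = 364.4
  E: 0 + 1(94.55) = 94.55
  F: 0 + 1(94.55) = 94.55
Total out = 905.4 + 364.4 + 94.55 + 94.55 = 1459 mol.

1460 mol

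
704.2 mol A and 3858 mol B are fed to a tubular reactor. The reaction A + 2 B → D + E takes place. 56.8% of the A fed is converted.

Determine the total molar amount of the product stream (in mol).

4160 mol

A reacted = 0.568 × 704.2 = 400 mol; ν_A = −1, so ξ = 400/1 = 400 mol.
Outlet amounts (n = n₀ + ν ξ):
  A: 704.2 − 1(400) = 304.2
  B: 3858 − 2(400) = 3058
  D: 0 + 1(400) = 400
  E: 0 + 1(400) = 400
Total out = 304.2 + 3058 + 400 + 400 = 4162 mol.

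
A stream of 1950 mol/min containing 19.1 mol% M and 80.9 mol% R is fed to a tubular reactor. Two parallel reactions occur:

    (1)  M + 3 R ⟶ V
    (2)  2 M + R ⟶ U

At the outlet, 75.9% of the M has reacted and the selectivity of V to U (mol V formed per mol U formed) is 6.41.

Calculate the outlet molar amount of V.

215 mol/min

Conversion of M: M consumed = 0.759 × 372.4 = 282.7 mol/min = 1ξ₁ + 2ξ₂.
Selectivity: 1ξ₁ / (1ξ₂) = 6.41 → ξ₁ = 6.41 ξ₂.
Substitute: (1·6.41 + 2) ξ₂ = 282.7 → ξ₂ = 33.61 mol/min, ξ₁ = 215.5 mol/min.
Outlet amounts (n = n₀ + Σ ν·ξ):
  M: 372.4 − 1(215.5) − 2(33.61) = 89.76
  R: 1578 − 3(215.5) − 1(33.61) = 897.5
  V: 0 + 1(215.5) = 215.5
  U: 0 + 1(33.61) = 33.61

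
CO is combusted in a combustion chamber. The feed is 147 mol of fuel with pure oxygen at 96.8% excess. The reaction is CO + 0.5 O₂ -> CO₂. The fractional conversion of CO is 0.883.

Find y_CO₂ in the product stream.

0.572

Stoichiometric O₂ = 0.5 × 147 = 73.5 mol; O₂ fed = 73.5 × 1.968 = 144.6 mol.
Fuel reacted = 0.883 × 147 → ξ = 129.8 mol.
Outlet (n = n₀ + ν ξ):
  CO: 147 − 1(129.8) = 17.2
  O₂: 144.6 − 0.5(129.8) = 79.75
  CO₂: 0 + 1(129.8) = 129.8
Total out = 226.7 mol; y_CO₂ = 129.8 / 226.7 = 0.5724.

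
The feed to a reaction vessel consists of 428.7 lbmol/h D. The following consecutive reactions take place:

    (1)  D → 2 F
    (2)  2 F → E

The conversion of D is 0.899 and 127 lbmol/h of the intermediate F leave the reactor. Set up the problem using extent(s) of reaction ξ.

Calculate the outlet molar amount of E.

322 lbmol/h

Conversion of D: D consumed = 1ξ₁ = 0.899 × 428.7 → ξ₁ = 385.4 lbmol/h.
F balance: n_F = 0 + 2ξ₁ − 2ξ₂ = 127 → ξ₂ = (2·385.4 − 127)/2 = 321.9 lbmol/h.
Outlet amounts (n = n₀ + Σ ν·ξ):
  D: 428.7 − 1(385.4) = 43.3
  F: 0 + 2(385.4) − 2(321.9) = 127
  E: 0 + 1(321.9) = 321.9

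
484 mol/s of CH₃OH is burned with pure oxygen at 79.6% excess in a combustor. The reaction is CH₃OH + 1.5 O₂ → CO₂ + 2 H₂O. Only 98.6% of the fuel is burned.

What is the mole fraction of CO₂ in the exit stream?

Stoichiometric O₂ = 1.5 × 484 = 726 mol/s; O₂ fed = 726 × 1.796 = 1304 mol/s.
Fuel reacted = 0.986 × 484 → ξ = 477.2 mol/s.
Outlet (n = n₀ + ν ξ):
  CH₃OH: 484 − 1(477.2) = 6.776
  O₂: 1304 − 1.5(477.2) = 588.1
  CO₂: 0 + 1(477.2) = 477.2
  H₂O: 0 + 2(477.2) = 954.4
Total out = 2027 mol/s; y_CO₂ = 477.2 / 2027 = 0.2355.

0.235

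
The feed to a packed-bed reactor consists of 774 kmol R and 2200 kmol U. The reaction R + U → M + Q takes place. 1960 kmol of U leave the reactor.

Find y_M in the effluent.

0.0807

For U: n = n₀ − 1ξ → 1960 = 2200 − 1ξ, giving ξ = 240 kmol.
Outlet amounts (n = n₀ + ν ξ):
  R: 774 − 1(240) = 534
  U: 2200 − 1(240) = 1960
  M: 0 + 1(240) = 240
  Q: 0 + 1(240) = 240
Total out = 2974 kmol; y_M = 240 / 2974 = 0.0807.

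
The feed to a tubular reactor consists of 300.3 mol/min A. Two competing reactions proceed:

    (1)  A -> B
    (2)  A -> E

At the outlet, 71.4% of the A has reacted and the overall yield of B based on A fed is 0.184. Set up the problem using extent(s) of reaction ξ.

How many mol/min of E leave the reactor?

159 mol/min

Yield of B: 1ξ₁ / 300.3 = 0.184 → ξ₁ = 55.26 mol/min.
Conversion of A: 1ξ₁ + 1ξ₂ = 0.714 × 300.3 = 214.4 → ξ₂ = 159.2 mol/min.
Outlet amounts (n = n₀ + Σ ν·ξ):
  A: 300.3 − 1(55.26) − 1(159.2) = 85.89
  B: 0 + 1(55.26) = 55.26
  E: 0 + 1(159.2) = 159.2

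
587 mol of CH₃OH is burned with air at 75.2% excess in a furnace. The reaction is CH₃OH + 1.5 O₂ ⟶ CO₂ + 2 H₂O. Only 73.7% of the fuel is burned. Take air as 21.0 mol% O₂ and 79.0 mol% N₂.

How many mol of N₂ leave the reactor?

5800 mol

Stoichiometric O₂ = 1.5 × 587 = 880.5 mol; O₂ fed = 880.5 × 1.752 = 1543 mol.
N₂ fed = 1543 × 79/21 = 5803 mol.
Fuel reacted = 0.737 × 587 → ξ = 432.6 mol.
Outlet (n = n₀ + ν ξ):
  CH₃OH: 587 − 1(432.6) = 154.4
  O₂: 1543 − 1.5(432.6) = 893.7
  N₂: 5803 (inert)
  CO₂: 0 + 1(432.6) = 432.6
  H₂O: 0 + 2(432.6) = 865.2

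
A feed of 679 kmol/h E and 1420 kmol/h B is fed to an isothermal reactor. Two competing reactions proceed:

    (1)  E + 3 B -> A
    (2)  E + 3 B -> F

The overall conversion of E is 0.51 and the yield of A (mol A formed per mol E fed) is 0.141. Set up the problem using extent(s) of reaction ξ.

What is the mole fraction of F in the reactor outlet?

0.236

Yield of A: 1ξ₁ / 679 = 0.141 → ξ₁ = 95.74 kmol/h.
Conversion of E: 1ξ₁ + 1ξ₂ = 0.51 × 679 = 346.3 → ξ₂ = 250.6 kmol/h.
Outlet amounts (n = n₀ + Σ ν·ξ):
  E: 679 − 1(95.74) − 1(250.6) = 332.7
  B: 1420 − 3(95.74) − 3(250.6) = 381.1
  A: 0 + 1(95.74) = 95.74
  F: 0 + 1(250.6) = 250.6
Total out = 1060 kmol/h; y_F = 250.6 / 1060 = 0.2363.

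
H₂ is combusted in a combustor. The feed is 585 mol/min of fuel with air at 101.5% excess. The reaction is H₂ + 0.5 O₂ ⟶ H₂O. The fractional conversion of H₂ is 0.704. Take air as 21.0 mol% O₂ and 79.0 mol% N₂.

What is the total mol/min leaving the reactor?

Stoichiometric O₂ = 0.5 × 585 = 292.5 mol/min; O₂ fed = 292.5 × 2.015 = 589.4 mol/min.
N₂ fed = 589.4 × 79/21 = 2217 mol/min.
Fuel reacted = 0.704 × 585 → ξ = 411.8 mol/min.
Outlet (n = n₀ + ν ξ):
  H₂: 585 − 1(411.8) = 173.2
  O₂: 589.4 − 0.5(411.8) = 383.5
  N₂: 2217 (inert)
  H₂O: 0 + 1(411.8) = 411.8
Total out = 173.2 + 383.5 + 2217 + 411.8 = 3186 mol/min.

3190 mol/min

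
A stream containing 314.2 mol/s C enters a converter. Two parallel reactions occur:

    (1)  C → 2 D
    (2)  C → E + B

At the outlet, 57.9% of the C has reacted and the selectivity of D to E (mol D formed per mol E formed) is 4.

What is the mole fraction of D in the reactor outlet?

0.489

Conversion of C: C consumed = 0.579 × 314.2 = 181.9 mol/s = 1ξ₁ + 1ξ₂.
Selectivity: 2ξ₁ / (1ξ₂) = 4 → ξ₁ = 2 ξ₂.
Substitute: (1·2 + 1) ξ₂ = 181.9 → ξ₂ = 60.64 mol/s, ξ₁ = 121.3 mol/s.
Outlet amounts (n = n₀ + Σ ν·ξ):
  C: 314.2 − 1(121.3) − 1(60.64) = 132.3
  D: 0 + 2(121.3) = 242.6
  E: 0 + 1(60.64) = 60.64
  B: 0 + 1(60.64) = 60.64
Total out = 496.1 mol/s; y_D = 242.6 / 496.1 = 0.4889.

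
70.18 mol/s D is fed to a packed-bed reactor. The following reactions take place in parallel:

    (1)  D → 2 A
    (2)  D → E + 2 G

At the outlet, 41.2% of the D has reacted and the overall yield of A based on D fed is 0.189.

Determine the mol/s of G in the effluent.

44.6 mol/s

Yield of A: 2ξ₁ / 70.18 = 0.189 → ξ₁ = 6.632 mol/s.
Conversion of D: 1ξ₁ + 1ξ₂ = 0.412 × 70.18 = 28.91 → ξ₂ = 22.28 mol/s.
Outlet amounts (n = n₀ + Σ ν·ξ):
  D: 70.18 − 1(6.632) − 1(22.28) = 41.27
  A: 0 + 2(6.632) = 13.26
  E: 0 + 1(22.28) = 22.28
  G: 0 + 2(22.28) = 44.56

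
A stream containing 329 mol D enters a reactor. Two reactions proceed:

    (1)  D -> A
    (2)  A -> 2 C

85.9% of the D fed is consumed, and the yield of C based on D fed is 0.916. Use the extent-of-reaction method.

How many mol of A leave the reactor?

132 mol

Conversion of D: D consumed = 1ξ₁ = 0.859 × 329 → ξ₁ = 282.6 mol.
Yield of C: 2ξ₂ / 329 = 0.916 → ξ₂ = 150.7 mol.
Outlet amounts (n = n₀ + Σ ν·ξ):
  D: 329 − 1(282.6) = 46.39
  A: 0 + 1(282.6) − 1(150.7) = 131.9
  C: 0 + 2(150.7) = 301.4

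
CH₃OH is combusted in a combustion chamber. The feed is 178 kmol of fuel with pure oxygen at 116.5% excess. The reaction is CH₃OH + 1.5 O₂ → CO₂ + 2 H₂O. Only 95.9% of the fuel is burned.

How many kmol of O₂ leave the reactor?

Stoichiometric O₂ = 1.5 × 178 = 267 kmol; O₂ fed = 267 × 2.165 = 578.1 kmol.
Fuel reacted = 0.959 × 178 → ξ = 170.7 kmol.
Outlet (n = n₀ + ν ξ):
  CH₃OH: 178 − 1(170.7) = 7.298
  O₂: 578.1 − 1.5(170.7) = 322
  CO₂: 0 + 1(170.7) = 170.7
  H₂O: 0 + 2(170.7) = 341.4

322 kmol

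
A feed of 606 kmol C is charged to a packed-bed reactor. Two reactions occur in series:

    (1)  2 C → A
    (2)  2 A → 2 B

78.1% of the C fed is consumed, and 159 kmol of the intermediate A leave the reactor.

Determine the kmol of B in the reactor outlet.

Conversion of C: C consumed = 2ξ₁ = 0.781 × 606 → ξ₁ = 236.6 kmol.
A balance: n_A = 0 + 1ξ₁ − 2ξ₂ = 159 → ξ₂ = (1·236.6 − 159)/2 = 38.82 kmol.
Outlet amounts (n = n₀ + Σ ν·ξ):
  C: 606 − 2(236.6) = 132.7
  A: 0 + 1(236.6) − 2(38.82) = 159
  B: 0 + 2(38.82) = 77.64

77.6 kmol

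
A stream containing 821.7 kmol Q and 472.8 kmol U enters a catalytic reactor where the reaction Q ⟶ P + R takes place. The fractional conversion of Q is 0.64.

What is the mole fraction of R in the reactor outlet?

Q reacted = 0.64 × 821.7 = 525.9 kmol; ν_Q = −1, so ξ = 525.9/1 = 525.9 kmol.
Outlet amounts (n = n₀ + ν ξ):
  Q: 821.7 − 1(525.9) = 295.8
  P: 0 + 1(525.9) = 525.9
  R: 0 + 1(525.9) = 525.9
  U: 472.8 (inert)
Total out = 1820 kmol; y_R = 525.9 / 1820 = 0.2889.

0.289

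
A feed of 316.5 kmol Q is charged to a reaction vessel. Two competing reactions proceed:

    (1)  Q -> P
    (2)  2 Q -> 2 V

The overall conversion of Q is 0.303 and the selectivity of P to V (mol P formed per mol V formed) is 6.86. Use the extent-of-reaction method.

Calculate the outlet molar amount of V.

12.2 kmol

Conversion of Q: Q consumed = 0.303 × 316.5 = 95.9 kmol = 1ξ₁ + 2ξ₂.
Selectivity: 1ξ₁ / (2ξ₂) = 6.86 → ξ₁ = 13.72 ξ₂.
Substitute: (1·13.72 + 2) ξ₂ = 95.9 → ξ₂ = 6.1 kmol, ξ₁ = 83.7 kmol.
Outlet amounts (n = n₀ + Σ ν·ξ):
  Q: 316.5 − 1(83.7) − 2(6.1) = 220.6
  P: 0 + 1(83.7) = 83.7
  V: 0 + 2(6.1) = 12.2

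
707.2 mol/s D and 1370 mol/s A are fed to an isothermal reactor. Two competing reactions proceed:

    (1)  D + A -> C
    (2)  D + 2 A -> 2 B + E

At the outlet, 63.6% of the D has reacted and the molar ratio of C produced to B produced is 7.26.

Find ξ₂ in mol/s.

ξ₂ = 29 mol/s

Conversion of D: D consumed = 0.636 × 707.2 = 449.8 mol/s = 1ξ₁ + 1ξ₂.
Selectivity: 1ξ₁ / (2ξ₂) = 7.26 → ξ₁ = 14.52 ξ₂.
Substitute: (1·14.52 + 1) ξ₂ = 449.8 → ξ₂ = 28.98 mol/s, ξ₁ = 420.8 mol/s.
Outlet amounts (n = n₀ + Σ ν·ξ):
  D: 707.2 − 1(420.8) − 1(28.98) = 257.4
  A: 1370 − 1(420.8) − 2(28.98) = 891.2
  C: 0 + 1(420.8) = 420.8
  B: 0 + 2(28.98) = 57.96
  E: 0 + 1(28.98) = 28.98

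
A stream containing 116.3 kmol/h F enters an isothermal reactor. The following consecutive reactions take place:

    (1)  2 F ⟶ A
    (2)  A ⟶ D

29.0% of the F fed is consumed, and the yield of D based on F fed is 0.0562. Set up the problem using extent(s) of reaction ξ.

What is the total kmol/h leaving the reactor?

99.4 kmol/h

Conversion of F: F consumed = 2ξ₁ = 0.29 × 116.3 → ξ₁ = 16.86 kmol/h.
Yield of D: 1ξ₂ / 116.3 = 0.0562 → ξ₂ = 6.536 kmol/h.
Outlet amounts (n = n₀ + Σ ν·ξ):
  F: 116.3 − 2(16.86) = 82.57
  A: 0 + 1(16.86) − 1(6.536) = 10.33
  D: 0 + 1(6.536) = 6.536
Total out = 82.57 + 10.33 + 6.536 = 99.44 kmol/h.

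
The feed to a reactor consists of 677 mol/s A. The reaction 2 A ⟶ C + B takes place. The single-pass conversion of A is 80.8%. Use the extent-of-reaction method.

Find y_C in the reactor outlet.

A reacted = 0.808 × 677 = 547 mol/s; ν_A = −2, so ξ = 547/2 = 273.5 mol/s.
Outlet amounts (n = n₀ + ν ξ):
  A: 677 − 2(273.5) = 130
  C: 0 + 1(273.5) = 273.5
  B: 0 + 1(273.5) = 273.5
Total out = 677 mol/s; y_C = 273.5 / 677 = 0.404.

0.404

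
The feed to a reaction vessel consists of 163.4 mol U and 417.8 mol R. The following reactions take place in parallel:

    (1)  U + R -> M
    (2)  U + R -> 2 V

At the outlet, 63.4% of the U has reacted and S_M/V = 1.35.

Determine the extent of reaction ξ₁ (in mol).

Conversion of U: U consumed = 0.634 × 163.4 = 103.6 mol = 1ξ₁ + 1ξ₂.
Selectivity: 1ξ₁ / (2ξ₂) = 1.35 → ξ₁ = 2.7 ξ₂.
Substitute: (1·2.7 + 1) ξ₂ = 103.6 → ξ₂ = 28 mol, ξ₁ = 75.6 mol.
Outlet amounts (n = n₀ + Σ ν·ξ):
  U: 163.4 − 1(75.6) − 1(28) = 59.8
  R: 417.8 − 1(75.6) − 1(28) = 314.2
  M: 0 + 1(75.6) = 75.6
  V: 0 + 2(28) = 56

ξ₁ = 75.6 mol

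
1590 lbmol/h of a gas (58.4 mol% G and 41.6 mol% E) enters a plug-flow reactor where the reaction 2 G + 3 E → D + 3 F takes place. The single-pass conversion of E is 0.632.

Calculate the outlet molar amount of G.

E reacted = 0.632 × 661.4 = 418 lbmol/h; ν_E = −3, so ξ = 418/3 = 139.3 lbmol/h.
Outlet amounts (n = n₀ + ν ξ):
  G: 928.6 − 2(139.3) = 649.9
  E: 661.4 − 3(139.3) = 243.4
  D: 0 + 1(139.3) = 139.3
  F: 0 + 3(139.3) = 418

650 lbmol/h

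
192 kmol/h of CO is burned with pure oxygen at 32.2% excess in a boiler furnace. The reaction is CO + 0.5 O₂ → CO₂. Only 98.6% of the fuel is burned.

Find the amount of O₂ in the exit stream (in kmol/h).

Stoichiometric O₂ = 0.5 × 192 = 96 kmol/h; O₂ fed = 96 × 1.322 = 126.9 kmol/h.
Fuel reacted = 0.986 × 192 → ξ = 189.3 kmol/h.
Outlet (n = n₀ + ν ξ):
  CO: 192 − 1(189.3) = 2.688
  O₂: 126.9 − 0.5(189.3) = 32.26
  CO₂: 0 + 1(189.3) = 189.3

32.3 kmol/h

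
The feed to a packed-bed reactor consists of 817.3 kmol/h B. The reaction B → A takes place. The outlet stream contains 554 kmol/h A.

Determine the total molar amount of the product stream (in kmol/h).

817 kmol/h

For A: n = n₀ + 1ξ → 554 = 0 + 1ξ, giving ξ = 554 kmol/h.
Outlet amounts (n = n₀ + ν ξ):
  B: 817.3 − 1(554) = 263.3
  A: 0 + 1(554) = 554
Total out = 263.3 + 554 = 817.3 kmol/h.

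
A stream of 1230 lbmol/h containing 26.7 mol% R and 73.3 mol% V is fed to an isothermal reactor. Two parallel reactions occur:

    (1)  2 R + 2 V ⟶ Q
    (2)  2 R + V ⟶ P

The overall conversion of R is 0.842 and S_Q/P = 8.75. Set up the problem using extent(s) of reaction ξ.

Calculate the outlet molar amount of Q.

124 lbmol/h

Conversion of R: R consumed = 0.842 × 328.4 = 276.5 lbmol/h = 2ξ₁ + 2ξ₂.
Selectivity: 1ξ₁ / (1ξ₂) = 8.75 → ξ₁ = 8.75 ξ₂.
Substitute: (2·8.75 + 2) ξ₂ = 276.5 → ξ₂ = 14.18 lbmol/h, ξ₁ = 124.1 lbmol/h.
Outlet amounts (n = n₀ + Σ ν·ξ):
  R: 328.4 − 2(124.1) − 2(14.18) = 51.89
  V: 901.6 − 2(124.1) − 1(14.18) = 639.2
  Q: 0 + 1(124.1) = 124.1
  P: 0 + 1(14.18) = 14.18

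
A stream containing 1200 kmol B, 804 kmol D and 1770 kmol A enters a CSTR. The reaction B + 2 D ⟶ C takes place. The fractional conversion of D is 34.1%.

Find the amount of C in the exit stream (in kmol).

137 kmol

D reacted = 0.341 × 804 = 274.2 kmol; ν_D = −2, so ξ = 274.2/2 = 137.1 kmol.
Outlet amounts (n = n₀ + ν ξ):
  B: 1200 − 1(137.1) = 1063
  D: 804 − 2(137.1) = 529.8
  C: 0 + 1(137.1) = 137.1
  A: 1770 (inert)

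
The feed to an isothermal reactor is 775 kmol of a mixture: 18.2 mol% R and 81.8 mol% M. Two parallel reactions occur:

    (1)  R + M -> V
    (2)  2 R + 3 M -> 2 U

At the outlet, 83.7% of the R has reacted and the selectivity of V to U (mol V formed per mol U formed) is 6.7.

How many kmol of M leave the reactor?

508 kmol

Conversion of R: R consumed = 0.837 × 141.1 = 118.1 kmol = 1ξ₁ + 2ξ₂.
Selectivity: 1ξ₁ / (2ξ₂) = 6.7 → ξ₁ = 13.4 ξ₂.
Substitute: (1·13.4 + 2) ξ₂ = 118.1 → ξ₂ = 7.666 kmol, ξ₁ = 102.7 kmol.
Outlet amounts (n = n₀ + Σ ν·ξ):
  R: 141.1 − 1(102.7) − 2(7.666) = 22.99
  M: 634 − 1(102.7) − 3(7.666) = 508.2
  V: 0 + 1(102.7) = 102.7
  U: 0 + 2(7.666) = 15.33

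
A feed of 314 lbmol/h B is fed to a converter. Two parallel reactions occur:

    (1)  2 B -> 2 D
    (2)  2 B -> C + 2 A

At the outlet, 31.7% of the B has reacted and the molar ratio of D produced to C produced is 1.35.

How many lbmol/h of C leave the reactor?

Conversion of B: B consumed = 0.317 × 314 = 99.54 lbmol/h = 2ξ₁ + 2ξ₂.
Selectivity: 2ξ₁ / (1ξ₂) = 1.35 → ξ₁ = 0.675 ξ₂.
Substitute: (2·0.675 + 2) ξ₂ = 99.54 → ξ₂ = 29.71 lbmol/h, ξ₁ = 20.06 lbmol/h.
Outlet amounts (n = n₀ + Σ ν·ξ):
  B: 314 − 2(20.06) − 2(29.71) = 214.5
  D: 0 + 2(20.06) = 40.11
  C: 0 + 1(29.71) = 29.71
  A: 0 + 2(29.71) = 59.43

29.7 lbmol/h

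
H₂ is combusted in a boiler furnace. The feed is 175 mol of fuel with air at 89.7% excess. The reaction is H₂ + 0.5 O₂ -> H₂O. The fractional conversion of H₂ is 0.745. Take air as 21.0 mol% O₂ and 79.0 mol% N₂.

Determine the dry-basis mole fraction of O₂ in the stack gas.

0.131

Stoichiometric O₂ = 0.5 × 175 = 87.5 mol; O₂ fed = 87.5 × 1.897 = 166 mol.
N₂ fed = 166 × 79/21 = 624.4 mol.
Fuel reacted = 0.745 × 175 → ξ = 130.4 mol.
Outlet (n = n₀ + ν ξ):
  H₂: 175 − 1(130.4) = 44.62
  O₂: 166 − 0.5(130.4) = 100.8
  N₂: 624.4 (inert)
  H₂O: 0 + 1(130.4) = 130.4
Dry total = 769.9 mol; y_O₂ (dry) = 100.8 / 769.9 = 0.1309.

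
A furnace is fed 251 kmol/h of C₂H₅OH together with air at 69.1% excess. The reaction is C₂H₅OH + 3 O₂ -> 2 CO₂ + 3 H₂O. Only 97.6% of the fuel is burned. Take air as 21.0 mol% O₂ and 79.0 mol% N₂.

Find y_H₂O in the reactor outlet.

Stoichiometric O₂ = 3 × 251 = 753 kmol/h; O₂ fed = 753 × 1.691 = 1273 kmol/h.
N₂ fed = 1273 × 79/21 = 4790 kmol/h.
Fuel reacted = 0.976 × 251 → ξ = 245 kmol/h.
Outlet (n = n₀ + ν ξ):
  C₂H₅OH: 251 − 1(245) = 6.024
  O₂: 1273 − 3(245) = 538.4
  N₂: 4790 (inert)
  CO₂: 0 + 2(245) = 490
  H₂O: 0 + 3(245) = 734.9
Total out = 6559 kmol/h; y_H₂O = 734.9 / 6559 = 0.112.

0.112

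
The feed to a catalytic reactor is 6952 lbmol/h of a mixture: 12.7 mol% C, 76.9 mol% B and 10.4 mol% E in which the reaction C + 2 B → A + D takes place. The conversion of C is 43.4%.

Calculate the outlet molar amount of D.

C reacted = 0.434 × 882.9 = 383.2 lbmol/h; ν_C = −1, so ξ = 383.2/1 = 383.2 lbmol/h.
Outlet amounts (n = n₀ + ν ξ):
  C: 882.9 − 1(383.2) = 499.7
  B: 5346 − 2(383.2) = 4580
  A: 0 + 1(383.2) = 383.2
  D: 0 + 1(383.2) = 383.2
  E: 723 (inert)

383 lbmol/h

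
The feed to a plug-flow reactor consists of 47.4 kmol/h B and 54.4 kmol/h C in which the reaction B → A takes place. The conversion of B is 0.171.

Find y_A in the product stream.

0.0796

B reacted = 0.171 × 47.4 = 8.105 kmol/h; ν_B = −1, so ξ = 8.105/1 = 8.105 kmol/h.
Outlet amounts (n = n₀ + ν ξ):
  B: 47.4 − 1(8.105) = 39.29
  A: 0 + 1(8.105) = 8.105
  C: 54.4 (inert)
Total out = 101.8 kmol/h; y_A = 8.105 / 101.8 = 0.07962.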